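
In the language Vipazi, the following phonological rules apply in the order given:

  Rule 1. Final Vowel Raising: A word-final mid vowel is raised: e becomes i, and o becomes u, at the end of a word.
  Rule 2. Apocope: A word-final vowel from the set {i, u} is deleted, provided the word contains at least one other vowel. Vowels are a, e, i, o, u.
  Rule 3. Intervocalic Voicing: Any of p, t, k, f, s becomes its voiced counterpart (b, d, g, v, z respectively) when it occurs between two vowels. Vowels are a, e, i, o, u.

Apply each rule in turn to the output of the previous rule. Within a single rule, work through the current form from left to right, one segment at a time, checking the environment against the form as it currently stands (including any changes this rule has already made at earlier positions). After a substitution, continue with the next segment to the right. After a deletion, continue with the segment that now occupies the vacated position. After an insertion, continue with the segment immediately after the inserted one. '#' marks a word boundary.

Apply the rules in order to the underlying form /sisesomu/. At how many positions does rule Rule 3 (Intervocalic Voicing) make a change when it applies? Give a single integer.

2

Rule 1 Final Vowel Raising: no change — [sisesomu]
Rule 2 Apocope: [sisesomu] → [sisesom]
Rule 3 Intervocalic Voicing: [sisesom] → [sizezom]
Rule Rule 3 changed 2 position(s).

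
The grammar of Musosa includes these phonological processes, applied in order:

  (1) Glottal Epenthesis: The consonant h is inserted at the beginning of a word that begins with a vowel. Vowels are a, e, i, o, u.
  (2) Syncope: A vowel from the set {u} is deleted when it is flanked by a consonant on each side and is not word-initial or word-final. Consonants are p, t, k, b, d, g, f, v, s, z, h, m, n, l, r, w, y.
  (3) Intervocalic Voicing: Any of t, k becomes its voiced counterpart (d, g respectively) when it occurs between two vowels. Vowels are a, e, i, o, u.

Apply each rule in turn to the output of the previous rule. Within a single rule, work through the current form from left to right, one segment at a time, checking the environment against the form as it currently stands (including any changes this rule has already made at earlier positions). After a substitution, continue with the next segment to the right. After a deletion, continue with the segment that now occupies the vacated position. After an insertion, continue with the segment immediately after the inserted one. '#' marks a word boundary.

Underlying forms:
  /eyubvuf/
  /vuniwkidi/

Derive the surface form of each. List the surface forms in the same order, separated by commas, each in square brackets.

/eyubvuf/:
  (1) Glottal Epenthesis: [eyubvuf] → [heyubvuf]
  (2) Syncope: [heyubvuf] → [heybvf]
  (3) Intervocalic Voicing: no change — [heybvf]
/vuniwkidi/:
  (1) Glottal Epenthesis: no change — [vuniwkidi]
  (2) Syncope: [vuniwkidi] → [vniwkidi]
  (3) Intervocalic Voicing: no change — [vniwkidi]

[heybvf], [vniwkidi]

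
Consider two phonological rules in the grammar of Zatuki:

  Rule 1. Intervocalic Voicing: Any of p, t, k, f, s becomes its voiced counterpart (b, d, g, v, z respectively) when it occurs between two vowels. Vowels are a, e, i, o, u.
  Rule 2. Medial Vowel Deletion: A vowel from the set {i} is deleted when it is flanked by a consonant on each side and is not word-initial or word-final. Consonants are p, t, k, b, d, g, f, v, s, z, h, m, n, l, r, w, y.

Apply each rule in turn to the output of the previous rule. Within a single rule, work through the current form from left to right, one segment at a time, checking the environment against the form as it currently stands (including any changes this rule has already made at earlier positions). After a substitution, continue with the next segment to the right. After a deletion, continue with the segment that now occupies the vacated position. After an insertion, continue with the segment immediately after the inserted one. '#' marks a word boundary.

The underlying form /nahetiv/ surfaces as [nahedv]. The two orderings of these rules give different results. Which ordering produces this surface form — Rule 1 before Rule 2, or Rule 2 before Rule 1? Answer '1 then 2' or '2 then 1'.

1 then 2

Order 1 then 2:
  1 Intervocalic Voicing: [nahetiv] → [nahediv]
  2 Medial Vowel Deletion: [nahediv] → [nahedv]
  result: [nahedv]
Order 2 then 1:
  2 Medial Vowel Deletion: [nahetiv] → [nahetv]
  1 Intervocalic Voicing: no change — [nahetv]
  result: [nahetv]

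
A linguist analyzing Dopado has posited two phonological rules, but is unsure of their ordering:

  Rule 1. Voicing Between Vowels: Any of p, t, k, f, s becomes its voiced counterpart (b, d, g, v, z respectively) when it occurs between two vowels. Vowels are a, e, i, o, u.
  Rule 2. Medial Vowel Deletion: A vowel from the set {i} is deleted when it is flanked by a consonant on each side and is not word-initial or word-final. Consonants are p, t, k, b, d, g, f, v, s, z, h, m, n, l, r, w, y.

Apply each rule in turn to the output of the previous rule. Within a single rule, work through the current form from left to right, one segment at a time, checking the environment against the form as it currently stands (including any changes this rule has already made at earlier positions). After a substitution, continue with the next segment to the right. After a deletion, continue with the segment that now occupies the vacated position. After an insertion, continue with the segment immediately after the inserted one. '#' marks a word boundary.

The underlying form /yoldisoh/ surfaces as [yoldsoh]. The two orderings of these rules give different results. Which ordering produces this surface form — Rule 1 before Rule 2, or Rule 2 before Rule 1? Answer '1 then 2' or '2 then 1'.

2 then 1

Order 1 then 2:
  1 Voicing Between Vowels: [yoldisoh] → [yoldizoh]
  2 Medial Vowel Deletion: [yoldizoh] → [yoldzoh]
  result: [yoldzoh]
Order 2 then 1:
  2 Medial Vowel Deletion: [yoldisoh] → [yoldsoh]
  1 Voicing Between Vowels: no change — [yoldsoh]
  result: [yoldsoh]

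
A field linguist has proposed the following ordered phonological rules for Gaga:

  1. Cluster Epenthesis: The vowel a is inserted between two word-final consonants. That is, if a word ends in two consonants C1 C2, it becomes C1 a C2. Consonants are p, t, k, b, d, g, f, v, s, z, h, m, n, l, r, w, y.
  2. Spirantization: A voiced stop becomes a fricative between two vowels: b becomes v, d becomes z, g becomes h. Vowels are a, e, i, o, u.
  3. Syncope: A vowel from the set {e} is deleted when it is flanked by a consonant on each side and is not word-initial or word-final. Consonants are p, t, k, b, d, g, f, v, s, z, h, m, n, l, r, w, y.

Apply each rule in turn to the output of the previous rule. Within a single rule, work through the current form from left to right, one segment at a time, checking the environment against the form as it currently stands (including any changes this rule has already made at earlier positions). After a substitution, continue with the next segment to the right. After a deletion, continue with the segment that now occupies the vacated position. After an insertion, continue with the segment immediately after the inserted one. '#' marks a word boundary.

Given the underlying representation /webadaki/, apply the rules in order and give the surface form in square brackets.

1 Cluster Epenthesis: no change — [webadaki]
2 Spirantization: [webadaki] → [wevazaki]
3 Syncope: [wevazaki] → [wvazaki]

[wvazaki]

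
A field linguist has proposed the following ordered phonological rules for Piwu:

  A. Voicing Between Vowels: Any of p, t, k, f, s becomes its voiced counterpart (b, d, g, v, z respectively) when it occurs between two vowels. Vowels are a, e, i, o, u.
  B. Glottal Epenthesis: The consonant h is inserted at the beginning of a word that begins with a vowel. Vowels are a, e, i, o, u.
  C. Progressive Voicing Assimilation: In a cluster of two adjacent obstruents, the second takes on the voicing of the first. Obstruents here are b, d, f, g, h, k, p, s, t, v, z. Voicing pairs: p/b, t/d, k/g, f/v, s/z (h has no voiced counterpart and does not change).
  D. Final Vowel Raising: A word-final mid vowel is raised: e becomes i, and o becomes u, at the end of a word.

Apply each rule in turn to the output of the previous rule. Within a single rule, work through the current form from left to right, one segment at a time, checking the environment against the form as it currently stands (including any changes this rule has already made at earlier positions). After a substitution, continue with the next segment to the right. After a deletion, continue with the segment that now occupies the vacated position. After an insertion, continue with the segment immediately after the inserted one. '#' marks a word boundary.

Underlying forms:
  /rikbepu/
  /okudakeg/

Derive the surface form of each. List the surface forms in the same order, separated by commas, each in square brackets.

/rikbepu/:
  A Voicing Between Vowels: [rikbepu] → [rikbebu]
  B Glottal Epenthesis: no change — [rikbebu]
  C Progressive Voicing Assimilation: [rikbebu] → [rikpebu]
  D Final Vowel Raising: no change — [rikpebu]
/okudakeg/:
  A Voicing Between Vowels: [okudakeg] → [ogudageg]
  B Glottal Epenthesis: [ogudageg] → [hogudageg]
  C Progressive Voicing Assimilation: no change — [hogudageg]
  D Final Vowel Raising: no change — [hogudageg]

[rikpebu], [hogudageg]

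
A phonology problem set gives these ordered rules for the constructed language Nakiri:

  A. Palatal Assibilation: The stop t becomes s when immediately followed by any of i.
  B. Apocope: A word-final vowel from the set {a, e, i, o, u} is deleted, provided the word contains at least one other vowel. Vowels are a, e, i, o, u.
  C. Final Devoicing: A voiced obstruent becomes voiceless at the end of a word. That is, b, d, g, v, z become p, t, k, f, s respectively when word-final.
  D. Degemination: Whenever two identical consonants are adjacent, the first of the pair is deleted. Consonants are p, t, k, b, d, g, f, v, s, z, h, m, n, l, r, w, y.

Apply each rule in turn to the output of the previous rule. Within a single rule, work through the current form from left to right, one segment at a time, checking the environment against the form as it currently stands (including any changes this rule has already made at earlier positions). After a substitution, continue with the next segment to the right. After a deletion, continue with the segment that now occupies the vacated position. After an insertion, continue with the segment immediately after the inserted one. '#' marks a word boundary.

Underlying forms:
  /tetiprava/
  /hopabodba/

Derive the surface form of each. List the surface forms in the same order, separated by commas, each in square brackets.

/tetiprava/:
  A Palatal Assibilation: [tetiprava] → [tesiprava]
  B Apocope: [tesiprava] → [tesiprav]
  C Final Devoicing: [tesiprav] → [tesipraf]
  D Degemination: no change — [tesipraf]
/hopabodba/:
  A Palatal Assibilation: no change — [hopabodba]
  B Apocope: [hopabodba] → [hopabodb]
  C Final Devoicing: [hopabodb] → [hopabodp]
  D Degemination: no change — [hopabodp]

[tesipraf], [hopabodp]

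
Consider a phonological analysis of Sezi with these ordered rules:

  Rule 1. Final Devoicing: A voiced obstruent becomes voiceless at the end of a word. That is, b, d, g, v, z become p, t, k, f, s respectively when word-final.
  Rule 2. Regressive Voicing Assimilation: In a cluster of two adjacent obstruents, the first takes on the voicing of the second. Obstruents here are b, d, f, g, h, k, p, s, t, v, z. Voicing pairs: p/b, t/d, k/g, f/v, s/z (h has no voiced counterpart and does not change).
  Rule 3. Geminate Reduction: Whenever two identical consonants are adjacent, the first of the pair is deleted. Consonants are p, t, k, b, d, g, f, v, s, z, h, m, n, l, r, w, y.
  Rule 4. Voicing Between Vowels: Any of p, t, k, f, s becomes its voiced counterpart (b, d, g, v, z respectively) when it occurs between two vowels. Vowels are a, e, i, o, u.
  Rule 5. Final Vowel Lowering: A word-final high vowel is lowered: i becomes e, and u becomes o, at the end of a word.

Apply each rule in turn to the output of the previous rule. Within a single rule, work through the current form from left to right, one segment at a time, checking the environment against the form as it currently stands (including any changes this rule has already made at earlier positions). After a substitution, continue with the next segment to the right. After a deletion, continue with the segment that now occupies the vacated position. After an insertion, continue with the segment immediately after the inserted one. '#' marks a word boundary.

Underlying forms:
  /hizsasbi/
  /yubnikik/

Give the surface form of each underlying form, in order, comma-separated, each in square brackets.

[hizazbe], [yubnigik]

/hizsasbi/:
  Rule 1 Final Devoicing: no change — [hizsasbi]
  Rule 2 Regressive Voicing Assimilation: [hizsasbi] → [hissazbi]
  Rule 3 Geminate Reduction: [hissazbi] → [hisazbi]
  Rule 4 Voicing Between Vowels: [hisazbi] → [hizazbi]
  Rule 5 Final Vowel Lowering: [hizazbi] → [hizazbe]
/yubnikik/:
  Rule 1 Final Devoicing: no change — [yubnikik]
  Rule 2 Regressive Voicing Assimilation: no change — [yubnikik]
  Rule 3 Geminate Reduction: no change — [yubnikik]
  Rule 4 Voicing Between Vowels: [yubnikik] → [yubnigik]
  Rule 5 Final Vowel Lowering: no change — [yubnigik]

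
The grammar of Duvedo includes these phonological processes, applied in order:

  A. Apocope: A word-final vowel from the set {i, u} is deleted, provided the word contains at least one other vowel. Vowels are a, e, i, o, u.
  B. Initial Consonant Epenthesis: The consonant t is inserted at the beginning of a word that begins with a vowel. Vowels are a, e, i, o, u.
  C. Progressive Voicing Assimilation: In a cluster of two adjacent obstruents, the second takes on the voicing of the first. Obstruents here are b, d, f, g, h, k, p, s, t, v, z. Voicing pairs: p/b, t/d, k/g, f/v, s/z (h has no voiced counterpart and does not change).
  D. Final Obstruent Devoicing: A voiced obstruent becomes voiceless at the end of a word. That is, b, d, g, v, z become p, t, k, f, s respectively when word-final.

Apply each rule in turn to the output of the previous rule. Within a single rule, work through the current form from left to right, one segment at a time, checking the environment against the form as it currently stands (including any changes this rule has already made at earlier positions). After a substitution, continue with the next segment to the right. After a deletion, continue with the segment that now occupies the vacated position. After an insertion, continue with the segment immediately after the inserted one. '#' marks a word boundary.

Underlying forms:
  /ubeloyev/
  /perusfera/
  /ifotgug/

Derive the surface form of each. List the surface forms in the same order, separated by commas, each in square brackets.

/ubeloyev/:
  A Apocope: no change — [ubeloyev]
  B Initial Consonant Epenthesis: [ubeloyev] → [tubeloyev]
  C Progressive Voicing Assimilation: no change — [tubeloyev]
  D Final Obstruent Devoicing: [tubeloyev] → [tubeloyef]
/perusfera/:
  A Apocope: no change — [perusfera]
  B Initial Consonant Epenthesis: no change — [perusfera]
  C Progressive Voicing Assimilation: no change — [perusfera]
  D Final Obstruent Devoicing: no change — [perusfera]
/ifotgug/:
  A Apocope: no change — [ifotgug]
  B Initial Consonant Epenthesis: [ifotgug] → [tifotgug]
  C Progressive Voicing Assimilation: [tifotgug] → [tifotkug]
  D Final Obstruent Devoicing: [tifotkug] → [tifotkuk]

[tubeloyef], [perusfera], [tifotkuk]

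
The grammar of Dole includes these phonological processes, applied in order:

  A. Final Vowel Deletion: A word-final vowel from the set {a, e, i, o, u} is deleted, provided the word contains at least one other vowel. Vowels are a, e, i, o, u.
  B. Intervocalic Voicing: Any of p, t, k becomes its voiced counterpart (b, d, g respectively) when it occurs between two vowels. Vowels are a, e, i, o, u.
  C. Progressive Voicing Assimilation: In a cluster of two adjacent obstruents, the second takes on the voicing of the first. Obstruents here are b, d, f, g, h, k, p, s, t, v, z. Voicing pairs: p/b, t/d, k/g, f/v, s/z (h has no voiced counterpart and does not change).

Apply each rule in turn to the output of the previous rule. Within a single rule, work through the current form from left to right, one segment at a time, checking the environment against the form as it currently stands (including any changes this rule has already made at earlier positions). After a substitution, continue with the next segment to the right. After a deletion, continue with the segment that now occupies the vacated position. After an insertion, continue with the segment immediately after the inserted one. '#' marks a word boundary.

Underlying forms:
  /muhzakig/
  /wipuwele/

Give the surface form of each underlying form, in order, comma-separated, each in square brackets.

/muhzakig/:
  A Final Vowel Deletion: no change — [muhzakig]
  B Intervocalic Voicing: [muhzakig] → [muhzagig]
  C Progressive Voicing Assimilation: [muhzagig] → [muhsagig]
/wipuwele/:
  A Final Vowel Deletion: [wipuwele] → [wipuwel]
  B Intervocalic Voicing: [wipuwel] → [wibuwel]
  C Progressive Voicing Assimilation: no change — [wibuwel]

[muhsagig], [wibuwel]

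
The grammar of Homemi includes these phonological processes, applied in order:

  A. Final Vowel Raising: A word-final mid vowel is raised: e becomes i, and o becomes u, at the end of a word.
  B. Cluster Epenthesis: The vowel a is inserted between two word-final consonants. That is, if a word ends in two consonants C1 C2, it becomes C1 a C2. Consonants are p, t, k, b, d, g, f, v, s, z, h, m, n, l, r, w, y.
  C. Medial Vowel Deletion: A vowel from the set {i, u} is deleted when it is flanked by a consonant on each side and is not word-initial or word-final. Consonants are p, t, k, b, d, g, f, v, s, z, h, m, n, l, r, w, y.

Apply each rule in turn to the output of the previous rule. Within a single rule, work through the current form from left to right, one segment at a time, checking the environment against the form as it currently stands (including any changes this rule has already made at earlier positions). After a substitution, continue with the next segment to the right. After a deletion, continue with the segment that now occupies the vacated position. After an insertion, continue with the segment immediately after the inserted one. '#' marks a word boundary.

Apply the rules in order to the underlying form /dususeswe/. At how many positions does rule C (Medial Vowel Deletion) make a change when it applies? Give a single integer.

2

A Final Vowel Raising: [dususeswe] → [dususeswi]
B Cluster Epenthesis: no change — [dususeswi]
C Medial Vowel Deletion: [dususeswi] → [dsseswi]
Rule C changed 2 position(s).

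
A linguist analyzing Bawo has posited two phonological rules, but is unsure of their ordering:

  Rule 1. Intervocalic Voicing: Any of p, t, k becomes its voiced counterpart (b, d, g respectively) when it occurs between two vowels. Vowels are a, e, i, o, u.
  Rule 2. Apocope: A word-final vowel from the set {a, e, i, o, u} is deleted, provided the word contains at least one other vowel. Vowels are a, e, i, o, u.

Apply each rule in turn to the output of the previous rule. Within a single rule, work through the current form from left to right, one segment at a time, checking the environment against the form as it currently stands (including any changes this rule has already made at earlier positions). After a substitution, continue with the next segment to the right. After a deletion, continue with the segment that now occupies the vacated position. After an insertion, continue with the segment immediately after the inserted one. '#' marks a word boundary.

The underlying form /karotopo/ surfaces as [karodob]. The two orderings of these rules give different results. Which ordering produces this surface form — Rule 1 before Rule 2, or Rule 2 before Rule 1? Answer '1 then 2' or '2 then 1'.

Order 1 then 2:
  1 Intervocalic Voicing: [karotopo] → [karodobo]
  2 Apocope: [karodobo] → [karodob]
  result: [karodob]
Order 2 then 1:
  2 Apocope: [karotopo] → [karotop]
  1 Intervocalic Voicing: [karotop] → [karodop]
  result: [karodop]

1 then 2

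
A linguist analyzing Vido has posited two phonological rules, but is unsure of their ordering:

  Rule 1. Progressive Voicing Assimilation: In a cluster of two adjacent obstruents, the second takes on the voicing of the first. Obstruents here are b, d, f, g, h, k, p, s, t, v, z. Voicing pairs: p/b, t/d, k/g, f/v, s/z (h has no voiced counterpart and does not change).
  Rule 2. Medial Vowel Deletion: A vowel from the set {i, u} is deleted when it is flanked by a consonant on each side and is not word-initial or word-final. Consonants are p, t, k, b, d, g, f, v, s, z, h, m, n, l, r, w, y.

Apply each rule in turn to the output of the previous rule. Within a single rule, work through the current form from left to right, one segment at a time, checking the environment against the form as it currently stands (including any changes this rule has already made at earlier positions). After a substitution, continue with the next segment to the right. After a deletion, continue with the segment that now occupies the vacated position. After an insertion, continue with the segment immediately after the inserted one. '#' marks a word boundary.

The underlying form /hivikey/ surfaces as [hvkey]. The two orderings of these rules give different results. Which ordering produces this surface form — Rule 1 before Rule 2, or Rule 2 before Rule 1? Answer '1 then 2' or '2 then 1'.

Order 1 then 2:
  1 Progressive Voicing Assimilation: no change — [hivikey]
  2 Medial Vowel Deletion: [hivikey] → [hvkey]
  result: [hvkey]
Order 2 then 1:
  2 Medial Vowel Deletion: [hivikey] → [hvkey]
  1 Progressive Voicing Assimilation: [hvkey] → [hfkey]
  result: [hfkey]

1 then 2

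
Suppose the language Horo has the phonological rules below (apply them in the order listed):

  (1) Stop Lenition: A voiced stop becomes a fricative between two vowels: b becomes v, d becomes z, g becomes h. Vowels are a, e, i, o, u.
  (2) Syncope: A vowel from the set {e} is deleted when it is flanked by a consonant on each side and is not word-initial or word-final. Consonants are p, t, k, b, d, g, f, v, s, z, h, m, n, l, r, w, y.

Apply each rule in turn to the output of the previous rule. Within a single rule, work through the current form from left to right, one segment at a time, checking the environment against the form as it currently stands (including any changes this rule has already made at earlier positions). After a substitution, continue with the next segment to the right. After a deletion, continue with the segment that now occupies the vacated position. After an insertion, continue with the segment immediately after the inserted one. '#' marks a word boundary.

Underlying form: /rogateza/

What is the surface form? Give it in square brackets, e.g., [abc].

(1) Stop Lenition: [rogateza] → [rohateza]
(2) Syncope: [rohateza] → [rohatza]

[rohatza]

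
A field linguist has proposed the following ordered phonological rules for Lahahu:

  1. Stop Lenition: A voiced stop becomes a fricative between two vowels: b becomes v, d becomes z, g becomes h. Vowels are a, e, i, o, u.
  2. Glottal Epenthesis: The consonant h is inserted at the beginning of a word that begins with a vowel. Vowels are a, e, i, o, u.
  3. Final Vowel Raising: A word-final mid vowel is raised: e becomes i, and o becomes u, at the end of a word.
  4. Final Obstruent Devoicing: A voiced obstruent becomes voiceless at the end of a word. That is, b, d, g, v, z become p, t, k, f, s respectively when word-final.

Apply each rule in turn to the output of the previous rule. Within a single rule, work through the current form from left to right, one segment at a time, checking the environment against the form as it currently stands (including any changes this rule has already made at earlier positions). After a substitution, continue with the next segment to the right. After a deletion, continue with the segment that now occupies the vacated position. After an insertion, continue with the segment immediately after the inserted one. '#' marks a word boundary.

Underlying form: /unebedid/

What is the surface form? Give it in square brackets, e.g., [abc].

1 Stop Lenition: [unebedid] → [unevezid]
2 Glottal Epenthesis: [unevezid] → [hunevezid]
3 Final Vowel Raising: no change — [hunevezid]
4 Final Obstruent Devoicing: [hunevezid] → [hunevezit]

[hunevezit]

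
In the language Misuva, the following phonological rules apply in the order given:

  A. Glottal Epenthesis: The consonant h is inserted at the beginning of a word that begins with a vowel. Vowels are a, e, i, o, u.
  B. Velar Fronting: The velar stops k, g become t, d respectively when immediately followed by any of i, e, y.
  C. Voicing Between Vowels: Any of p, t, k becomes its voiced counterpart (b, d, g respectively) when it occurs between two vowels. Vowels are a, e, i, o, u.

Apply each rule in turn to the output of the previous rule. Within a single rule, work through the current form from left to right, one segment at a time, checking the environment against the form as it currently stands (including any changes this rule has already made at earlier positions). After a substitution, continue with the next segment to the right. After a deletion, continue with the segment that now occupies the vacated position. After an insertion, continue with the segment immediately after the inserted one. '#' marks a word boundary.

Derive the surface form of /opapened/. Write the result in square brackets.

A Glottal Epenthesis: [opapened] → [hopapened]
B Velar Fronting: no change — [hopapened]
C Voicing Between Vowels: [hopapened] → [hobabened]

[hobabened]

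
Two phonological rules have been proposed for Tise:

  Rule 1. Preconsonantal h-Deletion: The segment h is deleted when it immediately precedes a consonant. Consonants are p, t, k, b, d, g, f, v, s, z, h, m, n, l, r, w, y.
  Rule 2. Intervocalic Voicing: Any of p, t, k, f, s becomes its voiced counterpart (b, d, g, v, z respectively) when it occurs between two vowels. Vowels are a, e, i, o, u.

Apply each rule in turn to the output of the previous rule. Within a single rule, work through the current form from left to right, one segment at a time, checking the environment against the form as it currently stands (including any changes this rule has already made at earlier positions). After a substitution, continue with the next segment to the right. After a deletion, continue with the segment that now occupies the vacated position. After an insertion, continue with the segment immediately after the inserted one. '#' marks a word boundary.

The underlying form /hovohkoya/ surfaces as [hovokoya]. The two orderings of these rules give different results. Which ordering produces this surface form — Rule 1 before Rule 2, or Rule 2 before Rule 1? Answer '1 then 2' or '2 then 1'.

2 then 1

Order 1 then 2:
  1 Preconsonantal h-Deletion: [hovohkoya] → [hovokoya]
  2 Intervocalic Voicing: [hovokoya] → [hovogoya]
  result: [hovogoya]
Order 2 then 1:
  2 Intervocalic Voicing: no change — [hovohkoya]
  1 Preconsonantal h-Deletion: [hovohkoya] → [hovokoya]
  result: [hovokoya]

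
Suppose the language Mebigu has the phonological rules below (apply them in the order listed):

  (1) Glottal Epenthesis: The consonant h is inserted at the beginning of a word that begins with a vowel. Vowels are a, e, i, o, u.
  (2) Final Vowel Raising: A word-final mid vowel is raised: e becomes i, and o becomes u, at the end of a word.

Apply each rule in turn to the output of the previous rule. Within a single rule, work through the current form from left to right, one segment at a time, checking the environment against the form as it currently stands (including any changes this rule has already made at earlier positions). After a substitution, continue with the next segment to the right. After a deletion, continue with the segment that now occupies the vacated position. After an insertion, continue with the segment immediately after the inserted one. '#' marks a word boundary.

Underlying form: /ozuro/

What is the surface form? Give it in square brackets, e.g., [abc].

[hozuru]

(1) Glottal Epenthesis: [ozuro] → [hozuro]
(2) Final Vowel Raising: [hozuro] → [hozuru]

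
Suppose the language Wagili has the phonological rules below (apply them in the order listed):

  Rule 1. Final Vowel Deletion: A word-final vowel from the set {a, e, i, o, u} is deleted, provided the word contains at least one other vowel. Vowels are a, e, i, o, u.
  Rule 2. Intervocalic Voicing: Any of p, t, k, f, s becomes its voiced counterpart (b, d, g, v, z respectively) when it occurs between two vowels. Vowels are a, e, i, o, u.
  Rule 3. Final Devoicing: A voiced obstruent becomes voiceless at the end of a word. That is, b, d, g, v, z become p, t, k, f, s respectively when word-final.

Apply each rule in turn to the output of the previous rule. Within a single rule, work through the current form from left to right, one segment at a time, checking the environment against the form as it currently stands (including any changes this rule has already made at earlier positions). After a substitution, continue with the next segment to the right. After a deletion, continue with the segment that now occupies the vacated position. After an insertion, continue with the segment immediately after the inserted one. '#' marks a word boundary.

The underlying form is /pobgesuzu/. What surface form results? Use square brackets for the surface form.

Rule 1 Final Vowel Deletion: [pobgesuzu] → [pobgesuz]
Rule 2 Intervocalic Voicing: [pobgesuz] → [pobgezuz]
Rule 3 Final Devoicing: [pobgezuz] → [pobgezus]

[pobgezus]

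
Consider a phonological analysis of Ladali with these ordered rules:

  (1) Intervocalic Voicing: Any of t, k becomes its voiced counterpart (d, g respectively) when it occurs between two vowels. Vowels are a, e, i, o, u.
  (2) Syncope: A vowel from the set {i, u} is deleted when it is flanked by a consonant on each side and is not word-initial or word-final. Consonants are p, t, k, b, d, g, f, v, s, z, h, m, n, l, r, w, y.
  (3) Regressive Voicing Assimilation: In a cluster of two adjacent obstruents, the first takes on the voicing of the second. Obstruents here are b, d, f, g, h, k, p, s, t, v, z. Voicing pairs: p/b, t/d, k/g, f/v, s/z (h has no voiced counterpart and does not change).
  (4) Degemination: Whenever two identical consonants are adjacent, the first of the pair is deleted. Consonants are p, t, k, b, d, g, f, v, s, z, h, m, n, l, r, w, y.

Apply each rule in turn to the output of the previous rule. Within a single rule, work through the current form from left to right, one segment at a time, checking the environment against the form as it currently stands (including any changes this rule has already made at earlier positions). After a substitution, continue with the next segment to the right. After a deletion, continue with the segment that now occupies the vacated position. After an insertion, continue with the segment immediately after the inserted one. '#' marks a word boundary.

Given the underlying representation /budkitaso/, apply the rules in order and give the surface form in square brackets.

[btgdaso]

(1) Intervocalic Voicing: [budkitaso] → [budkidaso]
(2) Syncope: [budkidaso] → [bdkdaso]
(3) Regressive Voicing Assimilation: [bdkdaso] → [btgdaso]
(4) Degemination: no change — [btgdaso]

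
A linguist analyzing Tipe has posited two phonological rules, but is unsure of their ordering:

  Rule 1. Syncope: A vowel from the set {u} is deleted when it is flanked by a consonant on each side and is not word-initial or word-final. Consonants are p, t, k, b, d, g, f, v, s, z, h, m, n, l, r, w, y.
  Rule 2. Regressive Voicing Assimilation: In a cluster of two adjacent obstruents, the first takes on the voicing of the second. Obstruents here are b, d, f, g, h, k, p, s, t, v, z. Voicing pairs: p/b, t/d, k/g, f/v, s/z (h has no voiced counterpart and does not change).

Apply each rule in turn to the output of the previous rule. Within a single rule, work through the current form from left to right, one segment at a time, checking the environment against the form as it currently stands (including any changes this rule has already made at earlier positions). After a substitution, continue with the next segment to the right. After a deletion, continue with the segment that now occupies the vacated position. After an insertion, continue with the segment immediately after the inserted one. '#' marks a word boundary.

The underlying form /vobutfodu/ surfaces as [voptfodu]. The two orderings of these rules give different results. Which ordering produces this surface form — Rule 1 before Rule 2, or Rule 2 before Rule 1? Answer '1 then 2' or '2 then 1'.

1 then 2

Order 1 then 2:
  1 Syncope: [vobutfodu] → [vobtfodu]
  2 Regressive Voicing Assimilation: [vobtfodu] → [voptfodu]
  result: [voptfodu]
Order 2 then 1:
  2 Regressive Voicing Assimilation: no change — [vobutfodu]
  1 Syncope: [vobutfodu] → [vobtfodu]
  result: [vobtfodu]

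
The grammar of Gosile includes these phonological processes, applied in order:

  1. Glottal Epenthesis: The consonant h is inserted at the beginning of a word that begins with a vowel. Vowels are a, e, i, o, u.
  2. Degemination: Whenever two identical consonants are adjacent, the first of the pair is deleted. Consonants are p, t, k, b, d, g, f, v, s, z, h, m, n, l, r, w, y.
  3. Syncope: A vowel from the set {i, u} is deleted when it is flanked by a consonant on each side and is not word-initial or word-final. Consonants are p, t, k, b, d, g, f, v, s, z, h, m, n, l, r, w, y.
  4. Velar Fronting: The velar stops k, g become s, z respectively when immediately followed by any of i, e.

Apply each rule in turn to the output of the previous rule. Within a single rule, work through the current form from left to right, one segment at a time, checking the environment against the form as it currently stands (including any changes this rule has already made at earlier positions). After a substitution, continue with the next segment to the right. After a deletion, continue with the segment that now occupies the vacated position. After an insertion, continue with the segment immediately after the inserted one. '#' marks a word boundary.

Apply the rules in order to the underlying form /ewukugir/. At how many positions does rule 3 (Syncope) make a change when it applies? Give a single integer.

3

1 Glottal Epenthesis: [ewukugir] → [hewukugir]
2 Degemination: no change — [hewukugir]
3 Syncope: [hewukugir] → [hewkgr]
4 Velar Fronting: no change — [hewkgr]
Rule 3 changed 3 position(s).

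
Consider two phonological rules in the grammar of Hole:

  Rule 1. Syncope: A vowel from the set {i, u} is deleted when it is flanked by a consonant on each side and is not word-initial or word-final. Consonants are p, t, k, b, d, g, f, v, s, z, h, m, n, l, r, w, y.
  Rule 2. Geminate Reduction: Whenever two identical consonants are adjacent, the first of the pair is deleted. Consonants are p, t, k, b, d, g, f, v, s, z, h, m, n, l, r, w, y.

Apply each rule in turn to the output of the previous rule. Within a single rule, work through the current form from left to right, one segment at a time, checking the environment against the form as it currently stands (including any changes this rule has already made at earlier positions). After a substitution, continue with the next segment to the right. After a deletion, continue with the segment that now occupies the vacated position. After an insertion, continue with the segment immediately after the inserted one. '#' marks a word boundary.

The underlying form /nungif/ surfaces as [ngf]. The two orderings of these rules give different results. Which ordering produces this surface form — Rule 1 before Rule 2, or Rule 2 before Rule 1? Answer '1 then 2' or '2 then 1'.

1 then 2

Order 1 then 2:
  1 Syncope: [nungif] → [nngf]
  2 Geminate Reduction: [nngf] → [ngf]
  result: [ngf]
Order 2 then 1:
  2 Geminate Reduction: no change — [nungif]
  1 Syncope: [nungif] → [nngf]
  result: [nngf]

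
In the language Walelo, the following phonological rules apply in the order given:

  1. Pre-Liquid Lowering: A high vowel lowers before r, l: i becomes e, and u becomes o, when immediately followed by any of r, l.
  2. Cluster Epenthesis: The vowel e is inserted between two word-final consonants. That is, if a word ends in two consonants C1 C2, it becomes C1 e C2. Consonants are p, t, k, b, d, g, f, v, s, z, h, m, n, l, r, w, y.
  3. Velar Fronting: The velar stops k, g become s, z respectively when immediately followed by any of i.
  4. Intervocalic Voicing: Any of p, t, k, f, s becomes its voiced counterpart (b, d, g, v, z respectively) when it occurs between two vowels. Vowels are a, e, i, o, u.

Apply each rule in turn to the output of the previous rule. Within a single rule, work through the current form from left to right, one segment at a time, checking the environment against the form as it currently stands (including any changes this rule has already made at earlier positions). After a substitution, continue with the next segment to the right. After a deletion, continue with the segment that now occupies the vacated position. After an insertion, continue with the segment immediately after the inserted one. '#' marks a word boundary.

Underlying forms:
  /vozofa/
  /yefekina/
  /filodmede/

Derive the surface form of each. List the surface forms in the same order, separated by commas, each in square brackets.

[vozova], [yevezina], [felodmede]

/vozofa/:
  1 Pre-Liquid Lowering: no change — [vozofa]
  2 Cluster Epenthesis: no change — [vozofa]
  3 Velar Fronting: no change — [vozofa]
  4 Intervocalic Voicing: [vozofa] → [vozova]
/yefekina/:
  1 Pre-Liquid Lowering: no change — [yefekina]
  2 Cluster Epenthesis: no change — [yefekina]
  3 Velar Fronting: [yefekina] → [yefesina]
  4 Intervocalic Voicing: [yefesina] → [yevezina]
/filodmede/:
  1 Pre-Liquid Lowering: [filodmede] → [felodmede]
  2 Cluster Epenthesis: no change — [felodmede]
  3 Velar Fronting: no change — [felodmede]
  4 Intervocalic Voicing: no change — [felodmede]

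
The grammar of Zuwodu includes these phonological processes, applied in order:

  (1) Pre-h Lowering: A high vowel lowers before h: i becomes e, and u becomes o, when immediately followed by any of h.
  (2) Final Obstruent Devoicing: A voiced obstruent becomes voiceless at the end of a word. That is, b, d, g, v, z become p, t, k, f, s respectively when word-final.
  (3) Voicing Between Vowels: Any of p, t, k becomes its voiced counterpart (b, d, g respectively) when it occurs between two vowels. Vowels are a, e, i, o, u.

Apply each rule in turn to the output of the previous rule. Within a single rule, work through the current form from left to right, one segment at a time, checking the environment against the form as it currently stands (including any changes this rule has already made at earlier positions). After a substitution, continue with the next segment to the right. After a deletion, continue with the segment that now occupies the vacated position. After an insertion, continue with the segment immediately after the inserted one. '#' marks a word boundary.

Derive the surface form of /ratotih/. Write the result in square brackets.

[radodeh]

(1) Pre-h Lowering: [ratotih] → [ratoteh]
(2) Final Obstruent Devoicing: no change — [ratoteh]
(3) Voicing Between Vowels: [ratoteh] → [radodeh]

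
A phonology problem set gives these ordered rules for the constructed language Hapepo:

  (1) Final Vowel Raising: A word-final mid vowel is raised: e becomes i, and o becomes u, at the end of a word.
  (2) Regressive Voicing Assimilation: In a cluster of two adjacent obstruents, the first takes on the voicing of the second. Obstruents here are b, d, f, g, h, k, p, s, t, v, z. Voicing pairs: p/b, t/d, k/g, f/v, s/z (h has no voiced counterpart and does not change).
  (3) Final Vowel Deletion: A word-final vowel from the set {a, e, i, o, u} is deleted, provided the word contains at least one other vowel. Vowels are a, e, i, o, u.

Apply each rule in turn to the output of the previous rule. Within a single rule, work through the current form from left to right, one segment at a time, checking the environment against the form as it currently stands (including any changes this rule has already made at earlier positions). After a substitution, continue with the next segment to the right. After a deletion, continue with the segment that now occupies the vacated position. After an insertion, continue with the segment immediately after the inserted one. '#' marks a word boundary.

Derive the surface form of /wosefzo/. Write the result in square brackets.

[wosevz]

(1) Final Vowel Raising: [wosefzo] → [wosefzu]
(2) Regressive Voicing Assimilation: [wosefzu] → [wosevzu]
(3) Final Vowel Deletion: [wosevzu] → [wosevz]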